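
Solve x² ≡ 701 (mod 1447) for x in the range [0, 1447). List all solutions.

Since 1447 ≡ 3 (mod 4), a square root of 701 is 701^((1447+1)/4) = 701^362 mod 1447.
Repeated squaring: 701^2≡868, 701^4≡984, 701^8≡213, 701^16≡512, 701^32≡237, 701^64≡1183, 701^128≡240, 701^256≡1167 (mod 1447).
701^362 = 701^(256+64+32+8+2) ≡ 851 (mod 1447).
Check: 851² = 724201 ≡ 701 (mod 1447). The two roots are 596 and 851.

596, 851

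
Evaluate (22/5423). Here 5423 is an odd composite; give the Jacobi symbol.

Pull out 2: since 5423 ≡ 7 (mod 8), (2/5423) = +1.
Reciprocity: 11 ≡ 3 and 5423 ≡ 3 (mod 4), so (11/5423) = −(5423/11).
Reduce top mod 11: now compute (0/11).
Top reduces to 0: gcd > 1, so the symbol is 0.

0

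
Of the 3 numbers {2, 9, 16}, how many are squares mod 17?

3

(2/17) = +1 → QR.
(9/17) = +1 → QR.
(16/17) = +1 → QR.
Total quadratic residues among the 3: 3.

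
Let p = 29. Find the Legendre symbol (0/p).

0

Top reduces to 0: gcd > 1, so the symbol is 0.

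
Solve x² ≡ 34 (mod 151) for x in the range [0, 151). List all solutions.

51, 100

Since 151 ≡ 3 (mod 4), a square root of 34 is 34^((151+1)/4) = 34^38 mod 151.
Repeated squaring: 34^2≡99, 34^4≡137, 34^8≡45, 34^16≡62, 34^32≡69 (mod 151).
34^38 = 34^(32+4+2) ≡ 100 (mod 151).
Check: 100² = 10000 ≡ 34 (mod 151). The two roots are 51 and 100.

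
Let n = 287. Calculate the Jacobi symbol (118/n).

-1

Pull out 2: since 287 ≡ 7 (mod 8), (2/287) = +1.
Reciprocity: 59 ≡ 3 and 287 ≡ 3 (mod 4), so (59/287) = −(287/59).
Reduce top mod 59: now compute (51/59).
Reciprocity: 51 ≡ 3 and 59 ≡ 3 (mod 4), so (51/59) = −(59/51).
Reduce top mod 51: now compute (8/51).
Pull out 2^3: since 51 ≡ 3 (mod 8), (2/51) = -1, so (2/51)^3 = -1.
Reached (1/51) = 1. Collecting the sign flips along the way, the symbol is -1.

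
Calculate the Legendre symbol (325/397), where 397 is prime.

-1

Euler's criterion: (325/397) ≡ 325^198 (mod 397).
325^2 ≡ 23 (mod 397)
325^4 ≡ 132 (mod 397)
325^8 ≡ 353 (mod 397)
325^16 ≡ 348 (mod 397)
325^32 ≡ 19 (mod 397)
325^64 ≡ 361 (mod 397)
325^128 ≡ 105 (mod 397)
325^198 = 325^(128+64+4+2) ≡ 396 (mod 397).
Result is 396 ≡ −1, so (325/397) = −1.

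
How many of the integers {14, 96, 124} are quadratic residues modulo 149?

(14/149) = -1 → non-residue.
(96/149) = +1 → QR.
(124/149) = +1 → QR.
Total quadratic residues among the 3: 2.

2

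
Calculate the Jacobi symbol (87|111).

Reciprocity: 87 ≡ 3 and 111 ≡ 3 (mod 4), so (87/111) = −(111/87).
Reduce top mod 87: now compute (24/87).
Pull out 2^3: since 87 ≡ 7 (mod 8), (2/87) = +1, so (2/87)^3 = +1.
Reciprocity: 3 ≡ 3 and 87 ≡ 3 (mod 4), so (3/87) = −(87/3).
Reduce top mod 3: now compute (0/3).
Top reduces to 0: gcd > 1, so the symbol is 0.

0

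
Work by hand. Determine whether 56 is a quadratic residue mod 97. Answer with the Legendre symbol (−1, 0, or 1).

Pull out 2^3: since 97 ≡ 1 (mod 8), (2/97) = +1, so (2/97)^3 = +1.
Reciprocity: 7 ≡ 3 and 97 ≡ 1 (mod 4), so (7/97) = +(97/7).
Reduce top mod 7: now compute (6/7).
Pull out 2: since 7 ≡ 7 (mod 8), (2/7) = +1.
Reciprocity: 3 ≡ 3 and 7 ≡ 3 (mod 4), so (3/7) = −(7/3).
Reduce top mod 3: now compute (1/3).
Reached (1/3) = 1. Collecting the sign flips along the way, the symbol is -1.

-1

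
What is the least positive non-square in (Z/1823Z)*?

(2/1823) = +1, so 2 is a residue.
(3/1823) = +1, so 3 is a residue.
(4/1823) = +1, so 4 is a residue.
(5/1823) = −1, so 5 is the smallest positive non-residue mod 1823.

5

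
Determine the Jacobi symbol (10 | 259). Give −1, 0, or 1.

-1

Pull out 2: since 259 ≡ 3 (mod 8), (2/259) = -1.
Reciprocity: 5 ≡ 1 and 259 ≡ 3 (mod 4), so (5/259) = +(259/5).
Reduce top mod 5: now compute (4/5).
Pull out 2^2: since 5 ≡ 5 (mod 8), (2/5) = -1, so (2/5)^2 = +1.
Reached (1/5) = 1. Collecting the sign flips along the way, the symbol is -1.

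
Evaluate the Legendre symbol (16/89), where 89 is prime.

Euler's criterion: (16/89) ≡ 16^44 (mod 89).
16^2 ≡ 78 (mod 89)
16^4 ≡ 32 (mod 89)
16^8 ≡ 45 (mod 89)
16^16 ≡ 67 (mod 89)
16^32 ≡ 39 (mod 89)
16^44 = 16^(32+8+4) ≡ 1 (mod 89).
Result is 1, so (16/89) = 1.

1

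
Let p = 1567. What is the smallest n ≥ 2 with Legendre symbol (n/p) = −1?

(2/1567) = +1, so 2 is a residue.
(3/1567) = −1, so 3 is the smallest positive non-residue mod 1567.

3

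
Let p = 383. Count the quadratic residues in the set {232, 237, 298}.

(232/383) = +1 → QR.
(237/383) = -1 → non-residue.
(298/383) = +1 → QR.
Total quadratic residues among the 3: 2.

2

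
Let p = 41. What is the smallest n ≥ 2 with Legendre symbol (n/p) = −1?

(2/41) = +1, so 2 is a residue.
(3/41) = −1, so 3 is the smallest positive non-residue mod 41.

3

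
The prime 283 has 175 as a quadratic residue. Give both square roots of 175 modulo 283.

Since 283 ≡ 3 (mod 4), a square root of 175 is 175^((283+1)/4) = 175^71 mod 283.
Repeated squaring: 175^2≡61, 175^4≡42, 175^8≡66, 175^16≡111, 175^32≡152, 175^64≡181 (mod 283).
175^71 = 175^(64+4+2+1) ≡ 251 (mod 283).
Check: 251² = 63001 ≡ 175 (mod 283). The two roots are 32 and 251.

32, 251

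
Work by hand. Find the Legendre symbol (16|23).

Pull out 2^4: since 23 ≡ 7 (mod 8), (2/23) = +1, so (2/23)^4 = +1.
Reached (1/23) = 1. Collecting the sign flips along the way, the symbol is +1.

1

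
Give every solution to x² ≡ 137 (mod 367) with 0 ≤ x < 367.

Since 367 ≡ 3 (mod 4), a square root of 137 is 137^((367+1)/4) = 137^92 mod 367.
Repeated squaring: 137^2≡52, 137^4≡135, 137^8≡242, 137^16≡211, 137^32≡114, 137^64≡151 (mod 367).
137^92 = 137^(64+16+8+4) ≡ 258 (mod 367).
Check: 258² = 66564 ≡ 137 (mod 367). The two roots are 109 and 258.

109, 258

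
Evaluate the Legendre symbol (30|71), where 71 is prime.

1

Euler's criterion: (30/71) ≡ 30^35 (mod 71).
30^2 ≡ 48 (mod 71)
30^4 ≡ 32 (mod 71)
30^8 ≡ 30 (mod 71)
30^16 ≡ 48 (mod 71)
30^32 ≡ 32 (mod 71)
30^35 = 30^(32+2+1) ≡ 1 (mod 71).
Result is 1, so (30/71) = 1.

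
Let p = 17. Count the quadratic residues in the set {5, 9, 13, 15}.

(5/17) = -1 → non-residue.
(9/17) = +1 → QR.
(13/17) = +1 → QR.
(15/17) = +1 → QR.
Total quadratic residues among the 4: 3.

3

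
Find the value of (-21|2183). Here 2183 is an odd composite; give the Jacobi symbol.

-1

First reduce: -21 ≡ 2162 (mod 2183).
Pull out 2: since 2183 ≡ 7 (mod 8), (2/2183) = +1.
Reciprocity: 1081 ≡ 1 and 2183 ≡ 3 (mod 4), so (1081/2183) = +(2183/1081).
Reduce top mod 1081: now compute (21/1081).
Reciprocity: 21 ≡ 1 and 1081 ≡ 1 (mod 4), so (21/1081) = +(1081/21).
Reduce top mod 21: now compute (10/21).
Pull out 2: since 21 ≡ 5 (mod 8), (2/21) = -1.
Reciprocity: 5 ≡ 1 and 21 ≡ 1 (mod 4), so (5/21) = +(21/5).
Reduce top mod 5: now compute (1/5).
Reached (1/5) = 1. Collecting the sign flips along the way, the symbol is -1.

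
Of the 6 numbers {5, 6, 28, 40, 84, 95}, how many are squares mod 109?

3

(5/109) = +1 → QR.
(6/109) = -1 → non-residue.
(28/109) = +1 → QR.
(40/109) = -1 → non-residue.
(84/109) = +1 → QR.
(95/109) = -1 → non-residue.
Total quadratic residues among the 6: 3.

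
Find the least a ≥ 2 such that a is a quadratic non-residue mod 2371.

2

(2/2371) = −1, so 2 is the smallest positive non-residue mod 2371.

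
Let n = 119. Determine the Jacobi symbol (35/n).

0

Reciprocity: 35 ≡ 3 and 119 ≡ 3 (mod 4), so (35/119) = −(119/35).
Reduce top mod 35: now compute (14/35).
Pull out 2: since 35 ≡ 3 (mod 8), (2/35) = -1.
Reciprocity: 7 ≡ 3 and 35 ≡ 3 (mod 4), so (7/35) = −(35/7).
Reduce top mod 7: now compute (0/7).
Top reduces to 0: gcd > 1, so the symbol is 0.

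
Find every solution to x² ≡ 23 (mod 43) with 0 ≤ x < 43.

Since 43 ≡ 3 (mod 4), a square root of 23 is 23^((43+1)/4) = 23^11 mod 43.
Repeated squaring: 23^2≡13, 23^4≡40, 23^8≡9 (mod 43).
23^11 = 23^(8+2+1) ≡ 25 (mod 43).
Check: 25² = 625 ≡ 23 (mod 43). The two roots are 18 and 25.

18, 25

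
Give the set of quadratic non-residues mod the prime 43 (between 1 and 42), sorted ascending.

Square k = 1,…,21 (k and 43−k give the same square):
1²=1, 2²=4, 3²=9, 4²=16, 5²=25, 6²=36, 7²≡6, 8²≡21, 9²≡38, 10²≡14, 11²≡35, 12²≡15, 13²≡40, 14²≡24, 15²≡10, 16²≡41, 17²≡31, 18²≡23, 19²≡17, 20²≡13, 21²≡11 (mod 43).
The residues are {1, 4, 6, 9, 10, 11, 13, 14, 15, 16, 17, 21, 23, 24, 25, 31, 35, 36, 38, 40, 41}; the non-residues are the remaining 21 nonzero classes.

2, 3, 5, 7, 8, 12, 18, 19, 20, 22, 26, 27, 28, 29, 30, 32, 33, 34, 37, 39, 42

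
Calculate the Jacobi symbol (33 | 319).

0

Reciprocity: 33 ≡ 1 and 319 ≡ 3 (mod 4), so (33/319) = +(319/33).
Reduce top mod 33: now compute (22/33).
Pull out 2: since 33 ≡ 1 (mod 8), (2/33) = +1.
Reciprocity: 11 ≡ 3 and 33 ≡ 1 (mod 4), so (11/33) = +(33/11).
Reduce top mod 11: now compute (0/11).
Top reduces to 0: gcd > 1, so the symbol is 0.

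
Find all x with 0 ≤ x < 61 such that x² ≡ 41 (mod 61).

61 ≡ 1 (mod 4), so we find a root by search.
Trying successive values, 23² = 529 ≡ 41 (mod 61). The other root is 61 − 23 = 38.

23, 38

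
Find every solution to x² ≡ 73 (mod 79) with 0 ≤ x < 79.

28, 51

Since 79 ≡ 3 (mod 4), a square root of 73 is 73^((79+1)/4) = 73^20 mod 79.
Repeated squaring: 73^2≡36, 73^4≡32, 73^8≡76, 73^16≡9 (mod 79).
73^20 = 73^(16+4) ≡ 51 (mod 79).
Check: 51² = 2601 ≡ 73 (mod 79). The two roots are 28 and 51.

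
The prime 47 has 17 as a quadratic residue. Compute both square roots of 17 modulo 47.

Since 47 ≡ 3 (mod 4), a square root of 17 is 17^((47+1)/4) = 17^12 mod 47.
Repeated squaring: 17^2≡7, 17^4≡2, 17^8≡4 (mod 47).
17^12 = 17^(8+4) ≡ 8 (mod 47).
Check: 8² = 64 ≡ 17 (mod 47). The two roots are 8 and 39.

8, 39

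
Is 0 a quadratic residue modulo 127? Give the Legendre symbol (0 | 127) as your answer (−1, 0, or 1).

0

Top reduces to 0: gcd > 1, so the symbol is 0.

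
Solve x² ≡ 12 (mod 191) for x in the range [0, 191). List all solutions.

48, 143

Since 191 ≡ 3 (mod 4), a square root of 12 is 12^((191+1)/4) = 12^48 mod 191.
Repeated squaring: 12^2≡144, 12^4≡108, 12^8≡13, 12^16≡169, 12^32≡102 (mod 191).
12^48 = 12^(32+16) ≡ 48 (mod 191).
Check: 48² = 2304 ≡ 12 (mod 191). The two roots are 48 and 143.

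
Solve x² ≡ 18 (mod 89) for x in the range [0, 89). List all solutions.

89 ≡ 1 (mod 4), so we find a root by search.
Trying successive values, 14² = 196 ≡ 18 (mod 89). The other root is 89 − 14 = 75.

14, 75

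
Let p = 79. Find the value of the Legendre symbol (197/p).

-1

Euler's criterion: (197/79) ≡ 39^39 (mod 79).
39^2 ≡ 20 (mod 79)
39^4 ≡ 5 (mod 79)
39^8 ≡ 25 (mod 79)
39^16 ≡ 72 (mod 79)
39^32 ≡ 49 (mod 79)
39^39 = 39^(32+4+2+1) ≡ 78 (mod 79).
Result is 78 ≡ −1, so (197/79) = −1.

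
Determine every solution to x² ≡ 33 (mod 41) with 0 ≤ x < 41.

41 ≡ 1 (mod 4), so we find a root by search.
Trying successive values, 19² = 361 ≡ 33 (mod 41). The other root is 41 − 19 = 22.

19, 22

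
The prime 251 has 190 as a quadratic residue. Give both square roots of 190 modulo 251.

Since 251 ≡ 3 (mod 4), a square root of 190 is 190^((251+1)/4) = 190^63 mod 251.
Repeated squaring: 190^2≡207, 190^4≡179, 190^8≡164, 190^16≡39, 190^32≡15 (mod 251).
190^63 = 190^(32+16+8+4+2+1) ≡ 21 (mod 251).
Check: 21² = 441 ≡ 190 (mod 251). The two roots are 21 and 230.

21, 230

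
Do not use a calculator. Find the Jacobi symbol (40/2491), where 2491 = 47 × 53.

-1

Pull out 2^3: since 2491 ≡ 3 (mod 8), (2/2491) = -1, so (2/2491)^3 = -1.
Reciprocity: 5 ≡ 1 and 2491 ≡ 3 (mod 4), so (5/2491) = +(2491/5).
Reduce top mod 5: now compute (1/5).
Reached (1/5) = 1. Collecting the sign flips along the way, the symbol is -1.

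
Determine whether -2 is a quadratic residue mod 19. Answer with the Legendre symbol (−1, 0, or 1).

1

First reduce: -2 ≡ 17 (mod 19).
Reciprocity: 17 ≡ 1 and 19 ≡ 3 (mod 4), so (17/19) = +(19/17).
Reduce top mod 17: now compute (2/17).
Pull out 2: since 17 ≡ 1 (mod 8), (2/17) = +1.
Reached (1/17) = 1. Collecting the sign flips along the way, the symbol is +1.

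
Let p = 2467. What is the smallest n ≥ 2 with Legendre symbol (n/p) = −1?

2

(2/2467) = −1, so 2 is the smallest positive non-residue mod 2467.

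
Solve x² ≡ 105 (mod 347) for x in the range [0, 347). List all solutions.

Since 347 ≡ 3 (mod 4), a square root of 105 is 105^((347+1)/4) = 105^87 mod 347.
Repeated squaring: 105^2≡268, 105^4≡342, 105^8≡25, 105^16≡278, 105^32≡250, 105^64≡40 (mod 347).
105^87 = 105^(64+16+4+2+1) ≡ 136 (mod 347).
Check: 136² = 18496 ≡ 105 (mod 347). The two roots are 136 and 211.

136, 211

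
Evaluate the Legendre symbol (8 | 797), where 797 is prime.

Euler's criterion: (8/797) ≡ 8^398 (mod 797).
8^2 ≡ 64 (mod 797)
8^4 ≡ 111 (mod 797)
8^8 ≡ 366 (mod 797)
8^16 ≡ 60 (mod 797)
8^32 ≡ 412 (mod 797)
8^64 ≡ 780 (mod 797)
8^128 ≡ 289 (mod 797)
8^256 ≡ 633 (mod 797)
8^398 = 8^(256+128+8+4+2) ≡ 796 (mod 797).
Result is 796 ≡ −1, so (8/797) = −1.

-1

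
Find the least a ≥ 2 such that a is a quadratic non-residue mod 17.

(2/17) = +1, so 2 is a residue.
(3/17) = −1, so 3 is the smallest positive non-residue mod 17.

3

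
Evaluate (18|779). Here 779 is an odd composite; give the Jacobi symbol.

-1

Pull out 2: since 779 ≡ 3 (mod 8), (2/779) = -1.
Reciprocity: 9 ≡ 1 and 779 ≡ 3 (mod 4), so (9/779) = +(779/9).
Reduce top mod 9: now compute (5/9).
Reciprocity: 5 ≡ 1 and 9 ≡ 1 (mod 4), so (5/9) = +(9/5).
Reduce top mod 5: now compute (4/5).
Pull out 2^2: since 5 ≡ 5 (mod 8), (2/5) = -1, so (2/5)^2 = +1.
Reached (1/5) = 1. Collecting the sign flips along the way, the symbol is -1.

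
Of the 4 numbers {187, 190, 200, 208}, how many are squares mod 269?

2

(187/269) = -1 → non-residue.
(190/269) = +1 → QR.
(200/269) = -1 → non-residue.
(208/269) = +1 → QR.
Total quadratic residues among the 4: 2.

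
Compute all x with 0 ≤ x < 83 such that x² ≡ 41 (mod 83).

37, 46

Since 83 ≡ 3 (mod 4), a square root of 41 is 41^((83+1)/4) = 41^21 mod 83.
Repeated squaring: 41^2≡21, 41^4≡26, 41^8≡12, 41^16≡61 (mod 83).
41^21 = 41^(16+4+1) ≡ 37 (mod 83).
Check: 37² = 1369 ≡ 41 (mod 83). The two roots are 37 and 46.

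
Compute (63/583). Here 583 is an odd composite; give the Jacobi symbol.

Reciprocity: 63 ≡ 3 and 583 ≡ 3 (mod 4), so (63/583) = −(583/63).
Reduce top mod 63: now compute (16/63).
Pull out 2^4: since 63 ≡ 7 (mod 8), (2/63) = +1, so (2/63)^4 = +1.
Reached (1/63) = 1. Collecting the sign flips along the way, the symbol is -1.

-1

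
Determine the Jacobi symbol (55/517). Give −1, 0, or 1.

Reciprocity: 55 ≡ 3 and 517 ≡ 1 (mod 4), so (55/517) = +(517/55).
Reduce top mod 55: now compute (22/55).
Pull out 2: since 55 ≡ 7 (mod 8), (2/55) = +1.
Reciprocity: 11 ≡ 3 and 55 ≡ 3 (mod 4), so (11/55) = −(55/11).
Reduce top mod 11: now compute (0/11).
Top reduces to 0: gcd > 1, so the symbol is 0.

0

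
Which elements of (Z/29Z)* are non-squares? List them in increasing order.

Square k = 1,…,14 (k and 29−k give the same square):
1²=1, 2²=4, 3²=9, 4²=16, 5²=25, 6²≡7, 7²≡20, 8²≡6, 9²≡23, 10²≡13, 11²≡5, 12²≡28, 13²≡24, 14²≡22 (mod 29).
The residues are {1, 4, 5, 6, 7, 9, 13, 16, 20, 22, 23, 24, 25, 28}; the non-residues are the remaining 14 nonzero classes.

2 3 8 10 11 12 14 15 17 18 19 21 26 27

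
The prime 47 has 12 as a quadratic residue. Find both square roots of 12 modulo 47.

23, 24

Since 47 ≡ 3 (mod 4), a square root of 12 is 12^((47+1)/4) = 12^12 mod 47.
Repeated squaring: 12^2≡3, 12^4≡9, 12^8≡34 (mod 47).
12^12 = 12^(8+4) ≡ 24 (mod 47).
Check: 24² = 576 ≡ 12 (mod 47). The two roots are 23 and 24.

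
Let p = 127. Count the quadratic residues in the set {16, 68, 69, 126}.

(16/127) = +1 → QR.
(68/127) = +1 → QR.
(69/127) = +1 → QR.
(126/127) = -1 → non-residue.
Total quadratic residues among the 4: 3.

3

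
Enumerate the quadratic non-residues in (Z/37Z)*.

Square k = 1,…,18 (k and 37−k give the same square):
1²=1, 2²=4, 3²=9, 4²=16, 5²=25, 6²=36, 7²≡12, 8²≡27, 9²≡7, 10²≡26, 11²≡10, 12²≡33, 13²≡21, 14²≡11, 15²≡3, 16²≡34, 17²≡30, 18²≡28 (mod 37).
The residues are {1, 3, 4, 7, 9, 10, 11, 12, 16, 21, 25, 26, 27, 28, 30, 33, 34, 36}; the non-residues are the remaining 18 nonzero classes.

2, 5, 6, 8, 13, 14, 15, 17, 18, 19, 20, 22, 23, 24, 29, 31, 32, 35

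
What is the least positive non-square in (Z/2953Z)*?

(2/2953) = +1, so 2 is a residue.
(3/2953) = +1, so 3 is a residue.
(4/2953) = +1, so 4 is a residue.
(5/2953) = −1, so 5 is the smallest positive non-residue mod 2953.

5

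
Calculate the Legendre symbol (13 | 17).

Reciprocity: 13 ≡ 1 and 17 ≡ 1 (mod 4), so (13/17) = +(17/13).
Reduce top mod 13: now compute (4/13).
Pull out 2^2: since 13 ≡ 5 (mod 8), (2/13) = -1, so (2/13)^2 = +1.
Reached (1/13) = 1. Collecting the sign flips along the way, the symbol is +1.

1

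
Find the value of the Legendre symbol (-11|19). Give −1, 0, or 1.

-1

First reduce: -11 ≡ 8 (mod 19).
Pull out 2^3: since 19 ≡ 3 (mod 8), (2/19) = -1, so (2/19)^3 = -1.
Reached (1/19) = 1. Collecting the sign flips along the way, the symbol is -1.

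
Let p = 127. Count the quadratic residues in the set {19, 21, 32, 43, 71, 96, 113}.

(19/127) = +1 → QR.
(21/127) = +1 → QR.
(32/127) = +1 → QR.
(43/127) = -1 → non-residue.
(71/127) = +1 → QR.
(96/127) = -1 → non-residue.
(113/127) = +1 → QR.
Total quadratic residues among the 7: 5.

5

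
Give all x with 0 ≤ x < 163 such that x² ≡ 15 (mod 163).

34, 129

Since 163 ≡ 3 (mod 4), a square root of 15 is 15^((163+1)/4) = 15^41 mod 163.
Repeated squaring: 15^2≡62, 15^4≡95, 15^8≡60, 15^16≡14, 15^32≡33 (mod 163).
15^41 = 15^(32+8+1) ≡ 34 (mod 163).
Check: 34² = 1156 ≡ 15 (mod 163). The two roots are 34 and 129.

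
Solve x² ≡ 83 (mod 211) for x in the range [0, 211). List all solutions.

100, 111

Since 211 ≡ 3 (mod 4), a square root of 83 is 83^((211+1)/4) = 83^53 mod 211.
Repeated squaring: 83^2≡137, 83^4≡201, 83^8≡100, 83^16≡83, 83^32≡137 (mod 211).
83^53 = 83^(32+16+4+1) ≡ 100 (mod 211).
Check: 100² = 10000 ≡ 83 (mod 211). The two roots are 100 and 111.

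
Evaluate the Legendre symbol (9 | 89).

1

Euler's criterion: (9/89) ≡ 9^44 (mod 89).
9^2 ≡ 81 (mod 89)
9^4 ≡ 64 (mod 89)
9^8 ≡ 2 (mod 89)
9^16 ≡ 4 (mod 89)
9^32 ≡ 16 (mod 89)
9^44 = 9^(32+8+4) ≡ 1 (mod 89).
Result is 1, so (9/89) = 1.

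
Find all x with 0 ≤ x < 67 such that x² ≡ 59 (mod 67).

27, 40

Since 67 ≡ 3 (mod 4), a square root of 59 is 59^((67+1)/4) = 59^17 mod 67.
Repeated squaring: 59^2≡64, 59^4≡9, 59^8≡14, 59^16≡62 (mod 67).
59^17 = 59^(16+1) ≡ 40 (mod 67).
Check: 40² = 1600 ≡ 59 (mod 67). The two roots are 27 and 40.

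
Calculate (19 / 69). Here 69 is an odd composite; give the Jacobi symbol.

Reciprocity: 19 ≡ 3 and 69 ≡ 1 (mod 4), so (19/69) = +(69/19).
Reduce top mod 19: now compute (12/19).
Pull out 2^2: since 19 ≡ 3 (mod 8), (2/19) = -1, so (2/19)^2 = +1.
Reciprocity: 3 ≡ 3 and 19 ≡ 3 (mod 4), so (3/19) = −(19/3).
Reduce top mod 3: now compute (1/3).
Reached (1/3) = 1. Collecting the sign flips along the way, the symbol is -1.

-1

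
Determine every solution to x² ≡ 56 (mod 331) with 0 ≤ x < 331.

52, 279

Since 331 ≡ 3 (mod 4), a square root of 56 is 56^((331+1)/4) = 56^83 mod 331.
Repeated squaring: 56^2≡157, 56^4≡155, 56^8≡193, 56^16≡177, 56^32≡215, 56^64≡216 (mod 331).
56^83 = 56^(64+16+2+1) ≡ 279 (mod 331).
Check: 279² = 77841 ≡ 56 (mod 331). The two roots are 52 and 279.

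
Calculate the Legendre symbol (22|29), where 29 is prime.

1

Pull out 2: since 29 ≡ 5 (mod 8), (2/29) = -1.
Reciprocity: 11 ≡ 3 and 29 ≡ 1 (mod 4), so (11/29) = +(29/11).
Reduce top mod 11: now compute (7/11).
Reciprocity: 7 ≡ 3 and 11 ≡ 3 (mod 4), so (7/11) = −(11/7).
Reduce top mod 7: now compute (4/7).
Pull out 2^2: since 7 ≡ 7 (mod 8), (2/7) = +1, so (2/7)^2 = +1.
Reached (1/7) = 1. Collecting the sign flips along the way, the symbol is +1.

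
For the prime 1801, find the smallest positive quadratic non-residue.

(2/1801) = +1, so 2 is a residue.
(3/1801) = +1, so 3 is a residue.
(4/1801) = +1, so 4 is a residue.
(5/1801) = +1, so 5 is a residue.
(6/1801) = +1, so 6 is a residue.
(7/1801) = +1, so 7 is a residue.
(8/1801) = +1, so 8 is a residue.
(9/1801) = +1, so 9 is a residue.
(10/1801) = +1, so 10 is a residue.
(11/1801) = −1, so 11 is the smallest positive non-residue mod 1801.

11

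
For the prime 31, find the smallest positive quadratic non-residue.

3

(2/31) = +1, so 2 is a residue.
(3/31) = −1, so 3 is the smallest positive non-residue mod 31.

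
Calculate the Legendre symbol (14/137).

Euler's criterion: (14/137) ≡ 14^68 (mod 137).
14^2 ≡ 59 (mod 137)
14^4 ≡ 56 (mod 137)
14^8 ≡ 122 (mod 137)
14^16 ≡ 88 (mod 137)
14^32 ≡ 72 (mod 137)
14^64 ≡ 115 (mod 137)
14^68 = 14^(64+4) ≡ 1 (mod 137).
Result is 1, so (14/137) = 1.

1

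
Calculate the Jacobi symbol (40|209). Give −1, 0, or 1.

Pull out 2^3: since 209 ≡ 1 (mod 8), (2/209) = +1, so (2/209)^3 = +1.
Reciprocity: 5 ≡ 1 and 209 ≡ 1 (mod 4), so (5/209) = +(209/5).
Reduce top mod 5: now compute (4/5).
Pull out 2^2: since 5 ≡ 5 (mod 8), (2/5) = -1, so (2/5)^2 = +1.
Reached (1/5) = 1. Collecting the sign flips along the way, the symbol is +1.

1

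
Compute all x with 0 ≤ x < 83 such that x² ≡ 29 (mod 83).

19, 64

Since 83 ≡ 3 (mod 4), a square root of 29 is 29^((83+1)/4) = 29^21 mod 83.
Repeated squaring: 29^2≡11, 29^4≡38, 29^8≡33, 29^16≡10 (mod 83).
29^21 = 29^(16+4+1) ≡ 64 (mod 83).
Check: 64² = 4096 ≡ 29 (mod 83). The two roots are 19 and 64.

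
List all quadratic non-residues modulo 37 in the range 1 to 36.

Square k = 1,…,18 (k and 37−k give the same square):
1²=1, 2²=4, 3²=9, 4²=16, 5²=25, 6²=36, 7²≡12, 8²≡27, 9²≡7, 10²≡26, 11²≡10, 12²≡33, 13²≡21, 14²≡11, 15²≡3, 16²≡34, 17²≡30, 18²≡28 (mod 37).
The residues are {1, 3, 4, 7, 9, 10, 11, 12, 16, 21, 25, 26, 27, 28, 30, 33, 34, 36}; the non-residues are the remaining 18 nonzero classes.

2, 5, 6, 8, 13, 14, 15, 17, 18, 19, 20, 22, 23, 24, 29, 31, 32, 35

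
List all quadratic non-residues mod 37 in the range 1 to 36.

Square k = 1,…,18 (k and 37−k give the same square):
1²=1, 2²=4, 3²=9, 4²=16, 5²=25, 6²=36, 7²≡12, 8²≡27, 9²≡7, 10²≡26, 11²≡10, 12²≡33, 13²≡21, 14²≡11, 15²≡3, 16²≡34, 17²≡30, 18²≡28 (mod 37).
The residues are {1, 3, 4, 7, 9, 10, 11, 12, 16, 21, 25, 26, 27, 28, 30, 33, 34, 36}; the non-residues are the remaining 18 nonzero classes.

2 5 6 8 13 14 15 17 18 19 20 22 23 24 29 31 32 35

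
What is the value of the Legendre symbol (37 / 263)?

1

Reciprocity: 37 ≡ 1 and 263 ≡ 3 (mod 4), so (37/263) = +(263/37).
Reduce top mod 37: now compute (4/37).
Pull out 2^2: since 37 ≡ 5 (mod 8), (2/37) = -1, so (2/37)^2 = +1.
Reached (1/37) = 1. Collecting the sign flips along the way, the symbol is +1.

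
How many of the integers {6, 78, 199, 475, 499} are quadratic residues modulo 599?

3

(6/599) = +1 → QR.
(78/599) = +1 → QR.
(199/599) = -1 → non-residue.
(475/599) = +1 → QR.
(499/599) = -1 → non-residue.
Total quadratic residues among the 5: 3.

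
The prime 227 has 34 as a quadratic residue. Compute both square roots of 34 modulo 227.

48, 179

Since 227 ≡ 3 (mod 4), a square root of 34 is 34^((227+1)/4) = 34^57 mod 227.
Repeated squaring: 34^2≡21, 34^4≡214, 34^8≡169, 34^16≡186, 34^32≡92 (mod 227).
34^57 = 34^(32+16+8+1) ≡ 48 (mod 227).
Check: 48² = 2304 ≡ 34 (mod 227). The two roots are 48 and 179.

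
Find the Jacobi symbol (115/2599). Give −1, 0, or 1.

0

Reciprocity: 115 ≡ 3 and 2599 ≡ 3 (mod 4), so (115/2599) = −(2599/115).
Reduce top mod 115: now compute (69/115).
Reciprocity: 69 ≡ 1 and 115 ≡ 3 (mod 4), so (69/115) = +(115/69).
Reduce top mod 69: now compute (46/69).
Pull out 2: since 69 ≡ 5 (mod 8), (2/69) = -1.
Reciprocity: 23 ≡ 3 and 69 ≡ 1 (mod 4), so (23/69) = +(69/23).
Reduce top mod 23: now compute (0/23).
Top reduces to 0: gcd > 1, so the symbol is 0.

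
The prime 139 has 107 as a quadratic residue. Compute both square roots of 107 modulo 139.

Since 139 ≡ 3 (mod 4), a square root of 107 is 107^((139+1)/4) = 107^35 mod 139.
Repeated squaring: 107^2≡51, 107^4≡99, 107^8≡71, 107^16≡37, 107^32≡118 (mod 139).
107^35 = 107^(32+2+1) ≡ 78 (mod 139).
Check: 78² = 6084 ≡ 107 (mod 139). The two roots are 61 and 78.

61, 78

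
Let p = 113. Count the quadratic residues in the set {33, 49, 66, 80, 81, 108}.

2

(33/113) = -1 → non-residue.
(49/113) = +1 → QR.
(66/113) = -1 → non-residue.
(80/113) = -1 → non-residue.
(81/113) = +1 → QR.
(108/113) = -1 → non-residue.
Total quadratic residues among the 6: 2.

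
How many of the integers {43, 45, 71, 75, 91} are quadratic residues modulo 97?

(43/97) = +1 → QR.
(45/97) = -1 → non-residue.
(71/97) = -1 → non-residue.
(75/97) = +1 → QR.
(91/97) = +1 → QR.
Total quadratic residues among the 5: 3.

3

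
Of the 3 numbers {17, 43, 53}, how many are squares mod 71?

1

(17/71) = -1 → non-residue.
(43/71) = +1 → QR.
(53/71) = -1 → non-residue.
Total quadratic residues among the 3: 1.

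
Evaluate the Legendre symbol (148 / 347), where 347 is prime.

-1

Pull out 2^2: since 347 ≡ 3 (mod 8), (2/347) = -1, so (2/347)^2 = +1.
Reciprocity: 37 ≡ 1 and 347 ≡ 3 (mod 4), so (37/347) = +(347/37).
Reduce top mod 37: now compute (14/37).
Pull out 2: since 37 ≡ 5 (mod 8), (2/37) = -1.
Reciprocity: 7 ≡ 3 and 37 ≡ 1 (mod 4), so (7/37) = +(37/7).
Reduce top mod 7: now compute (2/7).
Pull out 2: since 7 ≡ 7 (mod 8), (2/7) = +1.
Reached (1/7) = 1. Collecting the sign flips along the way, the symbol is -1.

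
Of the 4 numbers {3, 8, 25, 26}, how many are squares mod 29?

(3/29) = -1 → non-residue.
(8/29) = -1 → non-residue.
(25/29) = +1 → QR.
(26/29) = -1 → non-residue.
Total quadratic residues among the 4: 1.

1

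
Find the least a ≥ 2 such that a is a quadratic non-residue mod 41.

(2/41) = +1, so 2 is a residue.
(3/41) = −1, so 3 is the smallest positive non-residue mod 41.

3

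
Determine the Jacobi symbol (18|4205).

-1

Pull out 2: since 4205 ≡ 5 (mod 8), (2/4205) = -1.
Reciprocity: 9 ≡ 1 and 4205 ≡ 1 (mod 4), so (9/4205) = +(4205/9).
Reduce top mod 9: now compute (2/9).
Pull out 2: since 9 ≡ 1 (mod 8), (2/9) = +1.
Reached (1/9) = 1. Collecting the sign flips along the way, the symbol is -1.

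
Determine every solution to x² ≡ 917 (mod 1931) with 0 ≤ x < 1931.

Since 1931 ≡ 3 (mod 4), a square root of 917 is 917^((1931+1)/4) = 917^483 mod 1931.
Repeated squaring: 917^2≡904, 917^4≡403, 917^8≡205, 917^16≡1474, 917^32≡301, 917^64≡1775, 917^128≡1164, 917^256≡1265 (mod 1931).
917^483 = 917^(256+128+64+32+2+1) ≡ 1295 (mod 1931).
Check: 1295² = 1677025 ≡ 917 (mod 1931). The two roots are 636 and 1295.

636, 1295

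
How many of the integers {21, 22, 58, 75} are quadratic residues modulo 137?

1

(21/137) = -1 → non-residue.
(22/137) = +1 → QR.
(58/137) = -1 → non-residue.
(75/137) = -1 → non-residue.
Total quadratic residues among the 4: 1.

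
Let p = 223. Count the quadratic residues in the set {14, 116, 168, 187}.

(14/223) = +1 → QR.
(116/223) = +1 → QR.
(168/223) = -1 → non-residue.
(187/223) = -1 → non-residue.
Total quadratic residues among the 4: 2.

2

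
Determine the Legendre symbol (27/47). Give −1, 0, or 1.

Euler's criterion: (27/47) ≡ 27^23 (mod 47).
27^2 ≡ 24 (mod 47)
27^4 ≡ 12 (mod 47)
27^8 ≡ 3 (mod 47)
27^16 ≡ 9 (mod 47)
27^23 = 27^(16+4+2+1) ≡ 1 (mod 47).
Result is 1, so (27/47) = 1.

1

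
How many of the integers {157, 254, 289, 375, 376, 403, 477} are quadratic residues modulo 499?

(157/499) = -1 → non-residue.
(254/499) = -1 → non-residue.
(289/499) = +1 → QR.
(375/499) = -1 → non-residue.
(376/499) = -1 → non-residue.
(403/499) = -1 → non-residue.
(477/499) = -1 → non-residue.
Total quadratic residues among the 7: 1.

1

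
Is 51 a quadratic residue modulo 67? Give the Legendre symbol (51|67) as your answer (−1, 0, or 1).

Reciprocity: 51 ≡ 3 and 67 ≡ 3 (mod 4), so (51/67) = −(67/51).
Reduce top mod 51: now compute (16/51).
Pull out 2^4: since 51 ≡ 3 (mod 8), (2/51) = -1, so (2/51)^4 = +1.
Reached (1/51) = 1. Collecting the sign flips along the way, the symbol is -1.

-1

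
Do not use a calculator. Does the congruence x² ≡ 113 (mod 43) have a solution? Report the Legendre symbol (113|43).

First reduce: 113 ≡ 27 (mod 43).
Reciprocity: 27 ≡ 3 and 43 ≡ 3 (mod 4), so (27/43) = −(43/27).
Reduce top mod 27: now compute (16/27).
Pull out 2^4: since 27 ≡ 3 (mod 8), (2/27) = -1, so (2/27)^4 = +1.
Reached (1/27) = 1. Collecting the sign flips along the way, the symbol is -1.

-1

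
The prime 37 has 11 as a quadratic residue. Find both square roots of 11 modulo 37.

14, 23

37 ≡ 1 (mod 4), so we find a root by search.
Trying successive values, 14² = 196 ≡ 11 (mod 37). The other root is 37 − 14 = 23.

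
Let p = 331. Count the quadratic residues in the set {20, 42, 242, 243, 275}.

(20/331) = +1 → QR.
(42/331) = -1 → non-residue.
(242/331) = -1 → non-residue.
(243/331) = -1 → non-residue.
(275/331) = -1 → non-residue.
Total quadratic residues among the 5: 1.

1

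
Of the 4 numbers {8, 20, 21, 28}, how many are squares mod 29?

(8/29) = -1 → non-residue.
(20/29) = +1 → QR.
(21/29) = -1 → non-residue.
(28/29) = +1 → QR.
Total quadratic residues among the 4: 2.

2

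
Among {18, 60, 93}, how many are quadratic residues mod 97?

(18/97) = +1 → QR.
(60/97) = -1 → non-residue.
(93/97) = +1 → QR.
Total quadratic residues among the 3: 2.

2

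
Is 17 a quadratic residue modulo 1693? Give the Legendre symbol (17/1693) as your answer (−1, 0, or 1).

Reciprocity: 17 ≡ 1 and 1693 ≡ 1 (mod 4), so (17/1693) = +(1693/17).
Reduce top mod 17: now compute (10/17).
Pull out 2: since 17 ≡ 1 (mod 8), (2/17) = +1.
Reciprocity: 5 ≡ 1 and 17 ≡ 1 (mod 4), so (5/17) = +(17/5).
Reduce top mod 5: now compute (2/5).
Pull out 2: since 5 ≡ 5 (mod 8), (2/5) = -1.
Reached (1/5) = 1. Collecting the sign flips along the way, the symbol is -1.

-1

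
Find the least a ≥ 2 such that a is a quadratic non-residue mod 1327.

(2/1327) = +1, so 2 is a residue.
(3/1327) = −1, so 3 is the smallest positive non-residue mod 1327.

3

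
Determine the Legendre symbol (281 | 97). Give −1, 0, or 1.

-1

Euler's criterion: (281/97) ≡ 87^48 (mod 97).
87^2 ≡ 3 (mod 97)
87^4 ≡ 9 (mod 97)
87^8 ≡ 81 (mod 97)
87^16 ≡ 62 (mod 97)
87^32 ≡ 61 (mod 97)
87^48 = 87^(32+16) ≡ 96 (mod 97).
Result is 96 ≡ −1, so (281/97) = −1.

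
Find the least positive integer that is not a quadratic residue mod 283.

(2/283) = −1, so 2 is the smallest positive non-residue mod 283.

2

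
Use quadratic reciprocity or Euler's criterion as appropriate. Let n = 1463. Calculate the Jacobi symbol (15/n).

-1

Reciprocity: 15 ≡ 3 and 1463 ≡ 3 (mod 4), so (15/1463) = −(1463/15).
Reduce top mod 15: now compute (8/15).
Pull out 2^3: since 15 ≡ 7 (mod 8), (2/15) = +1, so (2/15)^3 = +1.
Reached (1/15) = 1. Collecting the sign flips along the way, the symbol is -1.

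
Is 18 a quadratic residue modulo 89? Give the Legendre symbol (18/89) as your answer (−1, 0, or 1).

Euler's criterion: (18/89) ≡ 18^44 (mod 89).
18^2 ≡ 57 (mod 89)
18^4 ≡ 45 (mod 89)
18^8 ≡ 67 (mod 89)
18^16 ≡ 39 (mod 89)
18^32 ≡ 8 (mod 89)
18^44 = 18^(32+8+4) ≡ 1 (mod 89).
Result is 1, so (18/89) = 1.

1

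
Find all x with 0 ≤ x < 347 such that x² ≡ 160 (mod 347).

Since 347 ≡ 3 (mod 4), a square root of 160 is 160^((347+1)/4) = 160^87 mod 347.
Repeated squaring: 160^2≡269, 160^4≡185, 160^8≡219, 160^16≡75, 160^32≡73, 160^64≡124 (mod 347).
160^87 = 160^(64+16+4+2+1) ≡ 194 (mod 347).
Check: 194² = 37636 ≡ 160 (mod 347). The two roots are 153 and 194.

153, 194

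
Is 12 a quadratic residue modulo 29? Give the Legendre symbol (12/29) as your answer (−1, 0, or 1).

-1

Euler's criterion: (12/29) ≡ 12^14 (mod 29).
12^2 ≡ 28 (mod 29)
12^4 ≡ 1 (mod 29)
12^8 ≡ 1 (mod 29)
12^14 = 12^(8+4+2) ≡ 28 (mod 29).
Result is 28 ≡ −1, so (12/29) = −1.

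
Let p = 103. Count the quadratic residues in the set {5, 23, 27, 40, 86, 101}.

1

(5/103) = -1 → non-residue.
(23/103) = +1 → QR.
(27/103) = -1 → non-residue.
(40/103) = -1 → non-residue.
(86/103) = -1 → non-residue.
(101/103) = -1 → non-residue.
Total quadratic residues among the 6: 1.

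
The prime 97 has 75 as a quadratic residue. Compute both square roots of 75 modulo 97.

97 ≡ 1 (mod 4), so we find a root by search.
Trying successive values, 47² = 2209 ≡ 75 (mod 97). The other root is 97 − 47 = 50.

47, 50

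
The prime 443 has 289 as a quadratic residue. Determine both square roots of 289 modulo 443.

Since 443 ≡ 3 (mod 4), a square root of 289 is 289^((443+1)/4) = 289^111 mod 443.
Repeated squaring: 289^2≡237, 289^4≡351, 289^8≡47, 289^16≡437, 289^32≡36, 289^64≡410 (mod 443).
289^111 = 289^(64+32+8+4+2+1) ≡ 17 (mod 443).
Check: 17² = 289 ≡ 289 (mod 443). The two roots are 17 and 426.

17, 426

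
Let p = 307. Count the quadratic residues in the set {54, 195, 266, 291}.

1

(54/307) = +1 → QR.
(195/307) = -1 → non-residue.
(266/307) = -1 → non-residue.
(291/307) = -1 → non-residue.
Total quadratic residues among the 4: 1.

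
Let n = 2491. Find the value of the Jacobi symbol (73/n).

1

Reciprocity: 73 ≡ 1 and 2491 ≡ 3 (mod 4), so (73/2491) = +(2491/73).
Reduce top mod 73: now compute (9/73).
Reciprocity: 9 ≡ 1 and 73 ≡ 1 (mod 4), so (9/73) = +(73/9).
Reduce top mod 9: now compute (1/9).
Reached (1/9) = 1. Collecting the sign flips along the way, the symbol is +1.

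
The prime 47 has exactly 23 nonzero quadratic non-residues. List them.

5,10,11,13,15,19,20,22,23,26,29,30,31,33,35,38,39,40,41,43,44,45,46

Square k = 1,…,23 (k and 47−k give the same square):
1²=1, 2²=4, 3²=9, 4²=16, 5²=25, 6²=36, 7²≡2, 8²≡17, 9²≡34, 10²≡6, 11²≡27, 12²≡3, 13²≡28, 14²≡8, 15²≡37, 16²≡21, 17²≡7, 18²≡42, 19²≡32, 20²≡24, 21²≡18, 22²≡14, 23²≡12 (mod 47).
The residues are {1, 2, 3, 4, 6, 7, 8, 9, 12, 14, 16, 17, 18, 21, 24, 25, 27, 28, 32, 34, 36, 37, 42}; the non-residues are the remaining 23 nonzero classes.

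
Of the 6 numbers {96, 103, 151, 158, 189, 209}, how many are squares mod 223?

(96/223) = -1 → non-residue.
(103/223) = -1 → non-residue.
(151/223) = -1 → non-residue.
(158/223) = -1 → non-residue.
(189/223) = -1 → non-residue.
(209/223) = -1 → non-residue.
Total quadratic residues among the 6: 0.

0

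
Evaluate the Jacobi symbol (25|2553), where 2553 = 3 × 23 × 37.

1

Reciprocity: 25 ≡ 1 and 2553 ≡ 1 (mod 4), so (25/2553) = +(2553/25).
Reduce top mod 25: now compute (3/25).
Reciprocity: 3 ≡ 3 and 25 ≡ 1 (mod 4), so (3/25) = +(25/3).
Reduce top mod 3: now compute (1/3).
Reached (1/3) = 1. Collecting the sign flips along the way, the symbol is +1.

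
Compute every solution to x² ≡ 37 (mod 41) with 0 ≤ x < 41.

18, 23

41 ≡ 1 (mod 4), so we find a root by search.
Trying successive values, 18² = 324 ≡ 37 (mod 41). The other root is 41 − 18 = 23.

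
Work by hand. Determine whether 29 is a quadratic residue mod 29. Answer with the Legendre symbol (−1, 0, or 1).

First reduce: 29 ≡ 0 (mod 29).
Top reduces to 0: gcd > 1, so the symbol is 0.

0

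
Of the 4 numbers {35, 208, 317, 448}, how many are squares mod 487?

(35/487) = +1 → QR.
(208/487) = -1 → non-residue.
(317/487) = -1 → non-residue.
(448/487) = -1 → non-residue.
Total quadratic residues among the 4: 1.

1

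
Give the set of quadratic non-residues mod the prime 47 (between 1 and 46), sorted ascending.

5,10,11,13,15,19,20,22,23,26,29,30,31,33,35,38,39,40,41,43,44,45,46

Square k = 1,…,23 (k and 47−k give the same square):
1²=1, 2²=4, 3²=9, 4²=16, 5²=25, 6²=36, 7²≡2, 8²≡17, 9²≡34, 10²≡6, 11²≡27, 12²≡3, 13²≡28, 14²≡8, 15²≡37, 16²≡21, 17²≡7, 18²≡42, 19²≡32, 20²≡24, 21²≡18, 22²≡14, 23²≡12 (mod 47).
The residues are {1, 2, 3, 4, 6, 7, 8, 9, 12, 14, 16, 17, 18, 21, 24, 25, 27, 28, 32, 34, 36, 37, 42}; the non-residues are the remaining 23 nonzero classes.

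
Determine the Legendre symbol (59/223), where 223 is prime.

-1

Reciprocity: 59 ≡ 3 and 223 ≡ 3 (mod 4), so (59/223) = −(223/59).
Reduce top mod 59: now compute (46/59).
Pull out 2: since 59 ≡ 3 (mod 8), (2/59) = -1.
Reciprocity: 23 ≡ 3 and 59 ≡ 3 (mod 4), so (23/59) = −(59/23).
Reduce top mod 23: now compute (13/23).
Reciprocity: 13 ≡ 1 and 23 ≡ 3 (mod 4), so (13/23) = +(23/13).
Reduce top mod 13: now compute (10/13).
Pull out 2: since 13 ≡ 5 (mod 8), (2/13) = -1.
Reciprocity: 5 ≡ 1 and 13 ≡ 1 (mod 4), so (5/13) = +(13/5).
Reduce top mod 5: now compute (3/5).
Reciprocity: 3 ≡ 3 and 5 ≡ 1 (mod 4), so (3/5) = +(5/3).
Reduce top mod 3: now compute (2/3).
Pull out 2: since 3 ≡ 3 (mod 8), (2/3) = -1.
Reached (1/3) = 1. Collecting the sign flips along the way, the symbol is -1.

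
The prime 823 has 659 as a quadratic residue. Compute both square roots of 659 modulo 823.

314, 509

Since 823 ≡ 3 (mod 4), a square root of 659 is 659^((823+1)/4) = 659^206 mod 823.
Repeated squaring: 659^2≡560, 659^4≡37, 659^8≡546, 659^16≡190, 659^32≡711, 659^64≡199, 659^128≡97 (mod 823).
659^206 = 659^(128+64+8+4+2) ≡ 509 (mod 823).
Check: 509² = 259081 ≡ 659 (mod 823). The two roots are 314 and 509.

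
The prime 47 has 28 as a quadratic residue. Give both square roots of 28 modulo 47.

13, 34

Since 47 ≡ 3 (mod 4), a square root of 28 is 28^((47+1)/4) = 28^12 mod 47.
Repeated squaring: 28^2≡32, 28^4≡37, 28^8≡6 (mod 47).
28^12 = 28^(8+4) ≡ 34 (mod 47).
Check: 34² = 1156 ≡ 28 (mod 47). The two roots are 13 and 34.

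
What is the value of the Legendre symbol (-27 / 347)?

First reduce: -27 ≡ 320 (mod 347).
Pull out 2^6: since 347 ≡ 3 (mod 8), (2/347) = -1, so (2/347)^6 = +1.
Reciprocity: 5 ≡ 1 and 347 ≡ 3 (mod 4), so (5/347) = +(347/5).
Reduce top mod 5: now compute (2/5).
Pull out 2: since 5 ≡ 5 (mod 8), (2/5) = -1.
Reached (1/5) = 1. Collecting the sign flips along the way, the symbol is -1.

-1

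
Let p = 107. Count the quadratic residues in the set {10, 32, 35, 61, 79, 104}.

4

(10/107) = +1 → QR.
(32/107) = -1 → non-residue.
(35/107) = +1 → QR.
(61/107) = +1 → QR.
(79/107) = +1 → QR.
(104/107) = -1 → non-residue.
Total quadratic residues among the 6: 4.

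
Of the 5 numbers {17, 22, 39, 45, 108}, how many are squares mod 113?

(17/113) = -1 → non-residue.
(22/113) = +1 → QR.
(39/113) = -1 → non-residue.
(45/113) = -1 → non-residue.
(108/113) = -1 → non-residue.
Total quadratic residues among the 5: 1.

1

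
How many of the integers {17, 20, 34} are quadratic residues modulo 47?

2

(17/47) = +1 → QR.
(20/47) = -1 → non-residue.
(34/47) = +1 → QR.
Total quadratic residues among the 3: 2.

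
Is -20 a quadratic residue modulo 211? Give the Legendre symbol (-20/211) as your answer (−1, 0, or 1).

Euler's criterion: (-20/211) ≡ 191^105 (mod 211).
191^2 ≡ 189 (mod 211)
191^4 ≡ 62 (mod 211)
191^8 ≡ 46 (mod 211)
191^16 ≡ 6 (mod 211)
191^32 ≡ 36 (mod 211)
191^64 ≡ 30 (mod 211)
191^105 = 191^(64+32+8+1) ≡ 210 (mod 211).
Result is 210 ≡ −1, so (-20/211) = −1.

-1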